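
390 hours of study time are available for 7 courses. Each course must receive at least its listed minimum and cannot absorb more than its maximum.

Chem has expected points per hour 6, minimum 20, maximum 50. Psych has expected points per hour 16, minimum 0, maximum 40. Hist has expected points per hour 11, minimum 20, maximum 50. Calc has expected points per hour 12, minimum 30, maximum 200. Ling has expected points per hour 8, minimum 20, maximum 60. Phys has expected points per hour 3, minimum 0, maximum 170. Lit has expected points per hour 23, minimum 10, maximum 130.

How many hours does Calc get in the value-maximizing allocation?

160

Meeting every minimum uses 20+0+20+30+20+0+10 = 100 hours, leaving 290.
Rank by expected points per hour: Lit 23 > Psych 16 > Calc 12 > Hist 11 > Ling 8 > Chem 6 > Phys 3.
Lit takes 120 more to reach its cap of 130 ; 170 left.
Give Psych 40 more to hit its cap of 40 ; 130 left.
Calc: +130 (room for 170) → 160. Pool exhausted.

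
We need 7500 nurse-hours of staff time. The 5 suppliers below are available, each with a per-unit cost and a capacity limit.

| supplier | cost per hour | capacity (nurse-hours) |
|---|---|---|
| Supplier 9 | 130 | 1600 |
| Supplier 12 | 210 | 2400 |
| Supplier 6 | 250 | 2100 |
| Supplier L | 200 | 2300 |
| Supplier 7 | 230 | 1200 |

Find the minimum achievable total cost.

1448000

Cheapest first:
Take 1600 from Supplier 9 at 130 — need 5900 more.
Supplier L (200): use full 2300 — 3600 nurse-hours to go.
Supplier 12 at 210: take all 2400 nurse-hours — 1200 still needed.
Supplier 7 (230): use full 1200 — 0 nurse-hours to go.
Supplier 6: unused.
Cost = 1600×130 + 2300×200 + 2400×210 + 1200×230 = 1448000.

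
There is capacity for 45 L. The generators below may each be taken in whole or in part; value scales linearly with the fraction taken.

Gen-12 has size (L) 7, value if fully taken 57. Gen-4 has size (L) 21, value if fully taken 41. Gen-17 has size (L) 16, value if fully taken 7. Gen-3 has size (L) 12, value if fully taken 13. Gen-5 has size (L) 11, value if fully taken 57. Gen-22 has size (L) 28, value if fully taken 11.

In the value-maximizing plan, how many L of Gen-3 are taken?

Best value per unit of size first: Gen-12 57/7≈8.14, Gen-5 57/11≈5.18, Gen-4 41/21≈1.95, Gen-3 13/12≈1.08, Gen-17 7/16≈0.438, Gen-22 11/28≈0.393.
Take all of Gen-12 (7 L, value 57) → 38 L left.
Take all of Gen-5 (11 L, value 57) → 27 L left.
Gen-4: take in full, 21 L for value 41 → 6 left.
Only 6 L remain; take 6/12 of Gen-3 for value 13×6/12 = 6.5.

6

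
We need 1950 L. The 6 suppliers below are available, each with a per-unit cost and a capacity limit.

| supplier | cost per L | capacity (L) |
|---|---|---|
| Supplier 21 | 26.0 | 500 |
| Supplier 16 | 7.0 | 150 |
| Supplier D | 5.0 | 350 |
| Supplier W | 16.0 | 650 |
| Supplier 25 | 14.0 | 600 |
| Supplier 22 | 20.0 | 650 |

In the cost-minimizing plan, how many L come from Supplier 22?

200

Use suppliers in increasing cost order.
Take 350 from Supplier D at 5.0 → need 1600 more.
Supplier 16 at 7.0: take all 150 L → 1450 still needed.
Take 600 from Supplier 25 at 14.0 → need 850 more.
Take 650 from Supplier W at 16.0 → need 200 more.
Supplier 22 (20.0): take the remaining 200 → done.
Supplier 21: unused.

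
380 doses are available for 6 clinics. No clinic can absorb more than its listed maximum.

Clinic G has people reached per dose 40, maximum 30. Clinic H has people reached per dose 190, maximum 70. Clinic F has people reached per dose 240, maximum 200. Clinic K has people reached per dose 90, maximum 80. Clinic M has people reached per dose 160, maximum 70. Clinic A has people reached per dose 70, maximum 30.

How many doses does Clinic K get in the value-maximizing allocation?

Rank by people reached per dose: Clinic F 240 > Clinic H 190 > Clinic M 160 > Clinic K 90 > Clinic A 70 > Clinic G 40.
Give Clinic F 200 to hit its cap of 200 — 180 left.
Give Clinic H 70 to hit its cap of 70 — 110 left.
Clinic M takes 70 to reach its cap of 70 — 40 left.
Clinic K: +40 (room for 80) → 40. Pool exhausted.

40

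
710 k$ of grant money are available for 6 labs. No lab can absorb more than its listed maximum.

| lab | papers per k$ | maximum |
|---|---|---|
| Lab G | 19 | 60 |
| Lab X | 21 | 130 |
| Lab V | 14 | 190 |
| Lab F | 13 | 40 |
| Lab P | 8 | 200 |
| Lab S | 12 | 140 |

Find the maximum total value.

9930

Highest papers per k$ first: Lab X 21 > Lab G 19 > Lab V 14 > Lab F 13 > Lab S 12 > Lab P 8.
Lab X takes 130 to reach its cap of 130 → 580 left.
Give Lab G 60 to hit its cap of 60 → 520 left.
Lab V: +190 to 190 (cap) → 330 left.
Lab F: +40 to 40 (cap) → 290 left.
Lab S takes 140 to reach its cap of 140 → 150 left.
Lab P has room for 200 but only 150 remain, so it gets 150.
Total = 19×60 + 21×130 + 14×190 + 13×40 + 8×150 + 12×140 = 9930.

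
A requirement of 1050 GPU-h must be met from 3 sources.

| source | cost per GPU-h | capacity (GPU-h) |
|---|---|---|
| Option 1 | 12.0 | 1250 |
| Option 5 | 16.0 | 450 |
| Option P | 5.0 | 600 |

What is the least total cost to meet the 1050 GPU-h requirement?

Fill from the cheapest source first.
Take 600 from Option P at 5.0 — need 450 more.
Option 1 at 12.0: take 450 of its 1250 — requirement met.
Option 5: unused.
Cost = 600×5.0 + 450×12.0 = 8400.

8400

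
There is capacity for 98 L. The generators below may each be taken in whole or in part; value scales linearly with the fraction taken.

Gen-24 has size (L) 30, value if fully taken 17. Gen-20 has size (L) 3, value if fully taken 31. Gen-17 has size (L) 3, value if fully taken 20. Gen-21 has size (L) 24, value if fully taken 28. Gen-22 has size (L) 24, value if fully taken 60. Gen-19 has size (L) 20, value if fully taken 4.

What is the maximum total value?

Best value per unit of size first: Gen-20 31/3≈10.3, Gen-17 20/3≈6.67, Gen-22 60/24≈2.5, Gen-21 28/24≈1.17, Gen-24 17/30≈0.567, Gen-19 4/20≈0.2.
Gen-20: take in full, 3 L for value 31 → 95 left.
All 3 L of Gen-17 fit (value 20) → 92 remain.
All 24 L of Gen-22 fit (value 60) → 68 remain.
All 24 L of Gen-21 fit (value 28) → 44 remain.
Gen-24: take in full, 30 L for value 17 → 14 left.
14 L left: a 14/20 share of Gen-19 gives 4×14/20 = 2.8.
Total value = 158.8.

158.8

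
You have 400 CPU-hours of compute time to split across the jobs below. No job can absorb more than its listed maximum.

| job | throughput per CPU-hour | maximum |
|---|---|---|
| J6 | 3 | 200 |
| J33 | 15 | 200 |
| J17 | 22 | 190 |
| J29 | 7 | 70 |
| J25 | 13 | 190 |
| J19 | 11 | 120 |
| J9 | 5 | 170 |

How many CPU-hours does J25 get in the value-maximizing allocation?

Rank by throughput per CPU-hour: J17 22 > J33 15 > J25 13 > J19 11 > J29 7 > J9 5 > J6 3.
J17: +190 to 190 (cap) → 210 left.
Give J33 200 to hit its cap of 200 → 10 left.
J25 has room for 190 but only 10 remain, so it gets 10.

10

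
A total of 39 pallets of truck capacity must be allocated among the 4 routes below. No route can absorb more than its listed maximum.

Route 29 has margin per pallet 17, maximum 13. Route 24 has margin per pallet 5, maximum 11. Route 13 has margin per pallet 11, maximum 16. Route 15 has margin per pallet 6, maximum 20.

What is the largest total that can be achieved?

457

Order the routes by margin per pallet: Route 29 17 > Route 13 11 > Route 15 6 > Route 24 5.
Give Route 29 13 to hit its cap of 13 → 26 left.
Give Route 13 16 to hit its cap of 16 → 10 left.
Route 15: +10 (room for 20) → 10. Pool exhausted.
Total = 17×13 + 11×16 + 6×10 = 457.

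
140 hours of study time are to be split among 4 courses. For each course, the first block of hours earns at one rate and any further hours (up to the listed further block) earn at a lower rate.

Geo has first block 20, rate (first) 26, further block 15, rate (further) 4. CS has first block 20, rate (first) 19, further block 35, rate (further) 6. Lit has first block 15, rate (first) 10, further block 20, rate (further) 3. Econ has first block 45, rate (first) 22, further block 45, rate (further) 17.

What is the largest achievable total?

2755

Treat each block as its own option and order by rate: Geo/first 26 > Econ/first 22 > CS/first 19 > Econ/second 17 > Lit/first 10 > CS/second 6 > Geo/second 4 > Lit/second 3.
Geo/first (26): +20 → 120 left.
Econ/first (22): +45 → 75 left.
CS first at 19: fill all 20 → 55 left.
Econ/second (17): +45 → 10 left.
10 remain; put them into Lit first at 10.
Total = 26×20 + 22×45 + 19×20 + 17×45 + 10×10 = 2755.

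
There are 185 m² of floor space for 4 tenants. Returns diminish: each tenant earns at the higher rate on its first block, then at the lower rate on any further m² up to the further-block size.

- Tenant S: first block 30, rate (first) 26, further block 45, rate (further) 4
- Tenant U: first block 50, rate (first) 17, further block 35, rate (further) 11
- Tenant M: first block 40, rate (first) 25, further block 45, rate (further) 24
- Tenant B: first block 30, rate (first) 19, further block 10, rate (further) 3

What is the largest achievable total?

4110

Order all 8 blocks by rate: Tenant S/tier1 26 > Tenant M/tier1 25 > Tenant M/tier2 24 > Tenant B/tier1 19 > Tenant U/tier1 17 > Tenant U/tier2 11 > Tenant S/tier2 4 > Tenant B/tier2 3.
Fill Tenant S tier1 block (30 at 26) ; 155 left.
Tenant M/tier1 (25): +40 ; 115 left.
Fill Tenant M tier2 block (45 at 24) ; 70 left.
Tenant B/tier1 (19): +30 ; 40 left.
40 remain; put them into Tenant U tier1 at 17.
Total = 26×30 + 25×40 + 24×45 + 19×30 + 17×40 = 4110.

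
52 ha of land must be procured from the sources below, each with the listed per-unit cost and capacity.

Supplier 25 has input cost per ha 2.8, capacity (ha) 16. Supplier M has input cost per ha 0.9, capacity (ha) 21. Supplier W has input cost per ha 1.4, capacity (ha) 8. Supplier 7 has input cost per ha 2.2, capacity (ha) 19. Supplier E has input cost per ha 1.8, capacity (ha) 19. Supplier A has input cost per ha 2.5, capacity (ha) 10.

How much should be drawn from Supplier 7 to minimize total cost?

4

Use sources in increasing cost order.
Take 21 from Supplier M at 0.9 → need 31 more.
Take 8 from Supplier W at 1.4 → need 23 more.
Take 19 from Supplier E at 1.8 → need 4 more.
Take 4 from Supplier 7 at 2.2 to finish.
Supplier A, Supplier 25: unused.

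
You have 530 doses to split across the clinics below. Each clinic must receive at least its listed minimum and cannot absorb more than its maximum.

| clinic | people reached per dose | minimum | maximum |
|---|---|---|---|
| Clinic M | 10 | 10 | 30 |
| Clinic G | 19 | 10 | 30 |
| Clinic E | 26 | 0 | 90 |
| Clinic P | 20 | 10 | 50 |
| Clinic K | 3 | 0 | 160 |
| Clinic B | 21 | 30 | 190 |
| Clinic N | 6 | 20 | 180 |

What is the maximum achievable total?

Meeting every minimum uses 10+10+0+10+0+30+20 = 80 doses, leaving 450.
Order the clinics by people reached per dose: Clinic E 26 > Clinic B 21 > Clinic P 20 > Clinic G 19 > Clinic M 10 > Clinic N 6 > Clinic K 3.
Give Clinic E 90 more to hit its cap of 90 ; 360 left.
Give Clinic B 160 more to hit its cap of 190 ; 200 left.
Clinic P: +40 to 50 (cap) ; 160 left.
Clinic G takes 20 more to reach its cap of 30 ; 140 left.
Clinic M takes 20 more to reach its cap of 30 ; 120 left.
Only 120 left; Clinic N takes them to reach 140.
Total = 10×30 + 19×30 + 26×90 + 20×50 + 21×190 + 6×140 = 9040.

9040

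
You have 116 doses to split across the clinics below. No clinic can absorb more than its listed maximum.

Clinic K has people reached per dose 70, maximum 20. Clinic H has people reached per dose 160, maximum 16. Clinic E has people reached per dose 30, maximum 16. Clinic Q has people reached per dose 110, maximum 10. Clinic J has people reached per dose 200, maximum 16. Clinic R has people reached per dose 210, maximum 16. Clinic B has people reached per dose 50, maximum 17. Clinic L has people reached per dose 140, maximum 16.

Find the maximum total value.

14860

Order the clinics by people reached per dose: Clinic R 210 > Clinic J 200 > Clinic H 160 > Clinic L 140 > Clinic Q 110 > Clinic K 70 > Clinic B 50 > Clinic E 30.
Clinic R takes 16 to reach its cap of 16 — 100 left.
Clinic J takes 16 to reach its cap of 16 — 84 left.
Clinic H takes 16 to reach its cap of 16 — 68 left.
Give Clinic L 16 to hit its cap of 16 — 52 left.
Clinic Q takes 10 to reach its cap of 10 — 42 left.
Give Clinic K 20 to hit its cap of 20 — 22 left.
Clinic B takes 17 to reach its cap of 17 — 5 left.
Clinic E: +5 (room for 16) → 5. Pool exhausted.
Total = 70×20 + 160×16 + 30×5 + 110×10 + 200×16 + 210×16 + 50×17 + 140×16 = 14860.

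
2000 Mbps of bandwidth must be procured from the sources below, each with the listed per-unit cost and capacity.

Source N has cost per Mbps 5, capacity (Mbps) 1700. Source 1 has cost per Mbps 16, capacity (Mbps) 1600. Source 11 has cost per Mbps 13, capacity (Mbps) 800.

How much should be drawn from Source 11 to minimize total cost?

Cheapest first:
Source N (5): use full 1700 — 300 Mbps to go.
Source 11 (13): take the remaining 300 — done.
Source 1: unused.

300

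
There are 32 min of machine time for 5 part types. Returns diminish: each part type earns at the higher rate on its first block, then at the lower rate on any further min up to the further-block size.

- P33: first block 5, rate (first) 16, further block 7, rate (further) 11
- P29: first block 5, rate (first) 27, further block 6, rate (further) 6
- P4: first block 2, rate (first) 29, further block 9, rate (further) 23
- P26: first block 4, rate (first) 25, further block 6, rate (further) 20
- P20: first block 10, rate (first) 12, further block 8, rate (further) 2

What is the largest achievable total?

Rank every tier by rate: P4/T1 29 > P29/T1 27 > P26/T1 25 > P4/T2 23 > P26/T2 20 > P33/T1 16 > P20/T1 12 > P33/T2 11 > P29/T2 6 > P20/T2 2.
Fill P4 T1 block (2 at 29) → 30 left.
P29 T1 at 27: fill all 5 → 25 left.
P26 T1 at 25: fill all 4 → 21 left.
Fill P4 T2 block (9 at 23) → 12 left.
P26/T2 (20): +6 → 6 left.
P33/T1 (16): +5 → 1 left.
P20 T1 at 12: only 1 left, fill 1.
Total = 29×2 + 27×5 + 25×4 + 23×9 + 20×6 + 16×5 + 12×1 = 712.

712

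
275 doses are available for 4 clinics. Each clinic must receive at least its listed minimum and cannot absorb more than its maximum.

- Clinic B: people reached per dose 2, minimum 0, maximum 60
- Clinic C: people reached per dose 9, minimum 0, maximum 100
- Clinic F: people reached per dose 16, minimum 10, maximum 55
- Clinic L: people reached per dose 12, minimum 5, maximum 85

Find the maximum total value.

2870

Meeting every minimum uses 0+0+10+5 = 15 doses, leaving 260.
Rank by people reached per dose: Clinic F 16 > Clinic L 12 > Clinic C 9 > Clinic B 2.
Clinic F: +45 to 55 (cap) → 215 left.
Clinic L takes 80 more to reach its cap of 85 → 135 left.
Give Clinic C 100 more to hit its cap of 100 → 35 left.
Only 35 left; Clinic B takes them to reach 35.
Total = 2×35 + 9×100 + 16×55 + 12×85 = 2870.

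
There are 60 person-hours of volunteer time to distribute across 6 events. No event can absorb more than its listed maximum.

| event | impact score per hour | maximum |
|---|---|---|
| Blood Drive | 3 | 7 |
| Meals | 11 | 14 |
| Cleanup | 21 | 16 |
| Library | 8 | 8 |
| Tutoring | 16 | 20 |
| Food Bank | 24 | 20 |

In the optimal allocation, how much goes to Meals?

4

Rank by impact score per hour: Food Bank 24 > Cleanup 21 > Tutoring 16 > Meals 11 > Library 8 > Blood Drive 3.
Food Bank takes 20 to reach its cap of 20 ; 40 left.
Cleanup takes 16 to reach its cap of 16 ; 24 left.
Give Tutoring 20 to hit its cap of 20 ; 4 left.
Meals: +4 (room for 14) → 4. Pool exhausted.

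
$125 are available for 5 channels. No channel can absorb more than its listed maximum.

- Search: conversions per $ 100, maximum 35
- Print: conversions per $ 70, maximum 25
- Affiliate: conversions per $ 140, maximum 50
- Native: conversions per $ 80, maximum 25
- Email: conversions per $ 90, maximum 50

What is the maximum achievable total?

Highest conversions per $ first: Affiliate 140 > Search 100 > Email 90 > Native 80 > Print 70.
Affiliate: +50 to 50 (cap) → 75 left.
Search: +35 to 35 (cap) → 40 left.
Email: +40 (room for 50) → 40. Pool exhausted.
Total = 100×35 + 140×50 + 90×40 = 14100.

14100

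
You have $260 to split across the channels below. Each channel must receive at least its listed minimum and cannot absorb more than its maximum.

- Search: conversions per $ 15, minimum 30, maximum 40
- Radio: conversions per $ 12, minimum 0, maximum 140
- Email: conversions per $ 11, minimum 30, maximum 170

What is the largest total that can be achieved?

Meeting every minimum uses 30+0+30 = 60 $, leaving 200.
Order the channels by conversions per $: Search 15 > Radio 12 > Email 11.
Search: +10 to 40 (cap) — 190 left.
Give Radio 140 more to hit its cap of 140 — 50 left.
Only 50 left; Email takes them to reach 80.
Total = 15×40 + 12×140 + 11×80 = 3160.

3160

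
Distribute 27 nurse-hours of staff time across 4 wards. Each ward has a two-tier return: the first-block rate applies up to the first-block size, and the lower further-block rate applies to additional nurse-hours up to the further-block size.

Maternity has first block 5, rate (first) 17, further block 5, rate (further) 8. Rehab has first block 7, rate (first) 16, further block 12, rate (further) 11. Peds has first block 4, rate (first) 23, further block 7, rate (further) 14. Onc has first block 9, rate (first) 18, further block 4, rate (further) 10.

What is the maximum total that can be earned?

479

Treat each block as its own option and order by rate: Peds/first 23 > Onc/first 18 > Maternity/first 17 > Rehab/first 16 > Peds/second 14 > Rehab/second 11 > Onc/second 10 > Maternity/second 8.
Peds/first (23): +4 — 23 left.
Onc/first (18): +9 — 14 left.
Fill Maternity first block (5 at 17) — 9 left.
Rehab first at 16: fill all 7 — 2 left.
Peds/second: +2 of 7 at 14; pool empty.
Total = 23×4 + 18×9 + 17×5 + 16×7 + 14×2 = 479.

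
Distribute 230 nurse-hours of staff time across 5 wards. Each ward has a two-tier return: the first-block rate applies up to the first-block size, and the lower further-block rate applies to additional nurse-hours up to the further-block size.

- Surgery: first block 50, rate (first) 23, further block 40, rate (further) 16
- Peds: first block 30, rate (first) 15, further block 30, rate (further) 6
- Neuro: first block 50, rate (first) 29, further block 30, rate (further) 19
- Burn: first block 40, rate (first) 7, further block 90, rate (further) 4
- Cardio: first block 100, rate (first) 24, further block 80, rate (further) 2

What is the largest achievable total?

Treat each block as its own option and order by rate: Neuro/T1 29 > Cardio/T1 24 > Surgery/T1 23 > Neuro/T2 19 > Surgery/T2 16 > Peds/T1 15 > Burn/T1 7 > Peds/T2 6 > Burn/T2 4 > Cardio/T2 2.
Fill Neuro T1 block (50 at 29) ; 180 left.
Fill Cardio T1 block (100 at 24) ; 80 left.
Surgery/T1 (23): +50 ; 30 left.
Neuro/T2 (19): +30 ; 0 left.
Total = 29×50 + 24×100 + 23×50 + 19×30 = 5570.

5570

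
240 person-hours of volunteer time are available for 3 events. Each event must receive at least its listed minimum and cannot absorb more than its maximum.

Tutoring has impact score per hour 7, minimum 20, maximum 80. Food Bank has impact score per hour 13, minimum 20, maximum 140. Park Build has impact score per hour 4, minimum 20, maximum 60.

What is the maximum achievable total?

Meeting every minimum uses 20+20+20 = 60 person-hours, leaving 180.
Highest impact score per hour first: Food Bank 13 > Tutoring 7 > Park Build 4.
Food Bank takes 120 more to reach its cap of 140 ; 60 left.
Tutoring takes 60 more to reach its cap of 80 ; 0 left.
Total = 7×80 + 13×140 + 4×20 = 2460.

2460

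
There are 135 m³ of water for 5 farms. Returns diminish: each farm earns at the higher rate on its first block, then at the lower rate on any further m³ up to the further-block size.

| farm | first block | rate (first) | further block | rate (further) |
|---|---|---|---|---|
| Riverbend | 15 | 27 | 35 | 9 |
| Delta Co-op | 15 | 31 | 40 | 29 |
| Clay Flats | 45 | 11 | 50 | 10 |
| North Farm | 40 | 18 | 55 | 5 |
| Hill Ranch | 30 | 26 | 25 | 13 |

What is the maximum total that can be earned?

Order all 10 blocks by rate: Delta Co-op/T1 31 > Delta Co-op/T2 29 > Riverbend/T1 27 > Hill Ranch/T1 26 > North Farm/T1 18 > Hill Ranch/T2 13 > Clay Flats/T1 11 > Clay Flats/T2 10 > Riverbend/T2 9 > North Farm/T2 5.
Delta Co-op T1 at 31: fill all 15 ; 120 left.
Delta Co-op/T2 (29): +40 ; 80 left.
Riverbend T1 at 27: fill all 15 ; 65 left.
Hill Ranch/T1 (26): +30 ; 35 left.
35 remain; put them into North Farm T1 at 18.
Total = 31×15 + 29×40 + 27×15 + 26×30 + 18×35 = 3440.

3440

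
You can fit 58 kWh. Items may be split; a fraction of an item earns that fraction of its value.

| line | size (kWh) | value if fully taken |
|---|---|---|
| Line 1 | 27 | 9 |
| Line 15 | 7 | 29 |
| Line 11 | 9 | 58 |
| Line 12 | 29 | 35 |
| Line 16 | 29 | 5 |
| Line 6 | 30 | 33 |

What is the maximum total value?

136.3

Best value per unit of size first: Line 11 58/9≈6.44, Line 15 29/7≈4.14, Line 12 35/29≈1.21, Line 6 33/30≈1.1, Line 1 9/27≈0.333, Line 16 5/29≈0.172.
Line 11: take in full, 9 kWh for value 58 — 49 left.
All 7 kWh of Line 15 fit (value 29) — 42 remain.
All 29 kWh of Line 12 fit (value 35) — 13 remain.
Only 13 kWh remain; take 13/30 of Line 6 for value 33×13/30 = 14.3.
Total value = 136.3.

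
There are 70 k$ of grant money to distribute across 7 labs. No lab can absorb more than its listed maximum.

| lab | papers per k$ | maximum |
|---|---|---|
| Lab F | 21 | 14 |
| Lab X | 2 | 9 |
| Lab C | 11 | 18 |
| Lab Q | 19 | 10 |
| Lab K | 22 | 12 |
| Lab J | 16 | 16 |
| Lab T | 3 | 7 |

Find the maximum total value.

Highest papers per k$ first: Lab K 22 > Lab F 21 > Lab Q 19 > Lab J 16 > Lab C 11 > Lab T 3 > Lab X 2.
Lab K takes 12 to reach its cap of 12 — 58 left.
Lab F: +14 to 14 (cap) — 44 left.
Lab Q: +10 to 10 (cap) — 34 left.
Lab J: +16 to 16 (cap) — 18 left.
Give Lab C 18 to hit its cap of 18 — 0 left.
Total = 21×14 + 11×18 + 19×10 + 22×12 + 16×16 = 1202.

1202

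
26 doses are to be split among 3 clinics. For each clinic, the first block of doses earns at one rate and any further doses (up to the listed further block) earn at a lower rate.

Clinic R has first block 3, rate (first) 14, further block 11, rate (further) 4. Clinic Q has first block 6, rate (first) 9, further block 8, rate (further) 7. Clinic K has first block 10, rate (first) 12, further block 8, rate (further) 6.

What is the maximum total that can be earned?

Treat each block as its own option and order by rate: Clinic R/first 14 > Clinic K/first 12 > Clinic Q/first 9 > Clinic Q/second 7 > Clinic K/second 6 > Clinic R/second 4.
Clinic R first at 14: fill all 3 ; 23 left.
Fill Clinic K first block (10 at 12) ; 13 left.
Clinic Q/first (9): +6 ; 7 left.
7 remain; put them into Clinic Q second at 7.
Total = 14×3 + 12×10 + 9×6 + 7×7 = 265.

265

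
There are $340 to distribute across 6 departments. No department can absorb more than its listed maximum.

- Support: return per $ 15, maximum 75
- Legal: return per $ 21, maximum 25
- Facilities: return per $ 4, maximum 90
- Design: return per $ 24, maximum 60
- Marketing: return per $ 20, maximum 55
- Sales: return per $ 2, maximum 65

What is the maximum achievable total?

4620

Rank by return per $: Design 24 > Legal 21 > Marketing 20 > Support 15 > Facilities 4 > Sales 2.
Design takes 60 to reach its cap of 60 → 280 left.
Legal: +25 to 25 (cap) → 255 left.
Give Marketing 55 to hit its cap of 55 → 200 left.
Give Support 75 to hit its cap of 75 → 125 left.
Facilities: +90 to 90 (cap) → 35 left.
Sales: +35 (room for 65) → 35. Pool exhausted.
Total = 15×75 + 21×25 + 4×90 + 24×60 + 20×55 + 2×35 = 4620.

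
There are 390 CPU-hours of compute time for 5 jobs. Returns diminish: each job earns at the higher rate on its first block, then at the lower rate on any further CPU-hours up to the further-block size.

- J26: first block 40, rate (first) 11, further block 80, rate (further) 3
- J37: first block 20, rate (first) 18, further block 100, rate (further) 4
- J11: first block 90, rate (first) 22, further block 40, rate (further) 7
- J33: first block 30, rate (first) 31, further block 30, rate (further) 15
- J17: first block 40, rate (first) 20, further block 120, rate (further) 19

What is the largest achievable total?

Rank every tier by rate: J33/T1 31 > J11/T1 22 > J17/T1 20 > J17/T2 19 > J37/T1 18 > J33/T2 15 > J26/T1 11 > J11/T2 7 > J37/T2 4 > J26/T2 3.
J33/T1 (31): +30 — 360 left.
Fill J11 T1 block (90 at 22) — 270 left.
J17 T1 at 20: fill all 40 — 230 left.
J17 T2 at 19: fill all 120 — 110 left.
Fill J37 T1 block (20 at 18) — 90 left.
J33 T2 at 15: fill all 30 — 60 left.
J26 T1 at 11: fill all 40 — 20 left.
J11 T2 at 7: only 20 left, fill 20.
Total = 31×30 + 22×90 + 20×40 + 19×120 + 18×20 + 15×30 + 11×40 + 7×20 = 7380.

7380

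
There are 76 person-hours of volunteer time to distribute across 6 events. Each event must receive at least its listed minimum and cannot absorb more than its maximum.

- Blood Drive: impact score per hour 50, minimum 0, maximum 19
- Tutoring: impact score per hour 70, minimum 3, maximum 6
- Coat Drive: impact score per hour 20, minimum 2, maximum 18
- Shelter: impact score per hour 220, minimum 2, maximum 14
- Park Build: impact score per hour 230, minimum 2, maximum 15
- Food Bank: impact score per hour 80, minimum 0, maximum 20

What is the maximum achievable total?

Meeting every minimum uses 0+3+2+2+2+0 = 9 person-hours, leaving 67.
Order the events by impact score per hour: Park Build 230 > Shelter 220 > Food Bank 80 > Tutoring 70 > Blood Drive 50 > Coat Drive 20.
Park Build: +13 to 15 (cap) — 54 left.
Shelter takes 12 more to reach its cap of 14 — 42 left.
Food Bank takes 20 more to reach its cap of 20 — 22 left.
Tutoring takes 3 more to reach its cap of 6 — 19 left.
Blood Drive: +19 to 19 (cap) — 0 left.
Total = 50×19 + 70×6 + 20×2 + 220×14 + 230×15 + 80×20 = 9540.

9540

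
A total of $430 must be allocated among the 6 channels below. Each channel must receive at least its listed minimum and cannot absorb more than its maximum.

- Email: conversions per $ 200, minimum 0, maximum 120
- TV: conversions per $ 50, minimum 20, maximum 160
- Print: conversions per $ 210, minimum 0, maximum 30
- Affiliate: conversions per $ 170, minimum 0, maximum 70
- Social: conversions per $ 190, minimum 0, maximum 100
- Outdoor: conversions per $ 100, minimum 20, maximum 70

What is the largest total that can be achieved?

Meeting every minimum uses 0+20+0+0+0+20 = 40 $, leaving 390.
Order the channels by conversions per $: Print 210 > Email 200 > Social 190 > Affiliate 170 > Outdoor 100 > TV 50.
Print: +30 to 30 (cap) — 360 left.
Email takes 120 more to reach its cap of 120 — 240 left.
Social takes 100 more to reach its cap of 100 — 140 left.
Affiliate: +70 to 70 (cap) — 70 left.
Outdoor takes 50 more to reach its cap of 70 — 20 left.
TV has room for 140 more but only 20 remain, so it gets 40.
Total = 200×120 + 50×40 + 210×30 + 170×70 + 190×100 + 100×70 = 70200.

70200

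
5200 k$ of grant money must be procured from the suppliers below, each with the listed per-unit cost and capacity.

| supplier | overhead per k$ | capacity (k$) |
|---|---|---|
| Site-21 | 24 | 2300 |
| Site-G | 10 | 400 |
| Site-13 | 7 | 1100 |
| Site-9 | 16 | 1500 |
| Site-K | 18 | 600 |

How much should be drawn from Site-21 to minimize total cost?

1600

Use suppliers in increasing cost order.
Take 1100 from Site-13 at 7 ; need 4100 more.
Take 400 from Site-G at 10 ; need 3700 more.
Take 1500 from Site-9 at 16 ; need 2200 more.
Take 600 from Site-K at 18 ; need 1600 more.
Site-21 (24): take the remaining 1600 ; done.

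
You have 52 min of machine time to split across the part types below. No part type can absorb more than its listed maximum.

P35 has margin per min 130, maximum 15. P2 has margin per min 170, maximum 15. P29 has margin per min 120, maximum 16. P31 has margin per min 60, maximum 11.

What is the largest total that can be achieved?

6780

Rank by margin per min: P2 170 > P35 130 > P29 120 > P31 60.
Give P2 15 to hit its cap of 15 — 37 left.
Give P35 15 to hit its cap of 15 — 22 left.
P29 takes 16 to reach its cap of 16 — 6 left.
P31 has room for 11 but only 6 remain, so it gets 6.
Total = 130×15 + 170×15 + 120×16 + 60×6 = 6780.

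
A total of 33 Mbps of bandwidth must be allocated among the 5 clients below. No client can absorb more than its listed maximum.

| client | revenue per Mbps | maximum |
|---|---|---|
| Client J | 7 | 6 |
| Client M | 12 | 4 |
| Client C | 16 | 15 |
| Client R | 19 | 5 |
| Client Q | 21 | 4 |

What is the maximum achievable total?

502

Highest revenue per Mbps first: Client Q 21 > Client R 19 > Client C 16 > Client M 12 > Client J 7.
Client Q: +4 to 4 (cap) — 29 left.
Client R takes 5 to reach its cap of 5 — 24 left.
Client C: +15 to 15 (cap) — 9 left.
Give Client M 4 to hit its cap of 4 — 5 left.
Client J: +5 (room for 6) → 5. Pool exhausted.
Total = 7×5 + 12×4 + 16×15 + 19×5 + 21×4 = 502.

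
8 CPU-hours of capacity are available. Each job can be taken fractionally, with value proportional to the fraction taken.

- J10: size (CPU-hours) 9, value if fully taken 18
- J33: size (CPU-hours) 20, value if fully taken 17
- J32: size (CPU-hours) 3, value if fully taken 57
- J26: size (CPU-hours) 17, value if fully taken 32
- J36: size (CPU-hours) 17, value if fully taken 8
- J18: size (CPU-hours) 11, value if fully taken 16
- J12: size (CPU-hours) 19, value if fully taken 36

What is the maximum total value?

67

Best value per unit of size first: J32 57/3≈19, J10 18/9≈2, J12 36/19≈1.89, J26 32/17≈1.88, J18 16/11≈1.45, J33 17/20≈0.85, J36 8/17≈0.471.
All 3 CPU-hours of J32 fit (value 57) → 5 remain.
Only 5 CPU-hours remain; take 5/9 of J10 for value 18×5/9 = 10.
Total value = 67.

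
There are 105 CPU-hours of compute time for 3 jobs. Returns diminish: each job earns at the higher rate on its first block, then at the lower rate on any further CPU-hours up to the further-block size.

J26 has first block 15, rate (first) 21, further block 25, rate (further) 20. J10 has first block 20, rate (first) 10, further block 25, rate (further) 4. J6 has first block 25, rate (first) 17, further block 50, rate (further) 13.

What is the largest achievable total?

Rank every tier by rate: J26/T1 21 > J26/T2 20 > J6/T1 17 > J6/T2 13 > J10/T1 10 > J10/T2 4.
J26 T1 at 21: fill all 15 — 90 left.
Fill J26 T2 block (25 at 20) — 65 left.
Fill J6 T1 block (25 at 17) — 40 left.
J6 T2 at 13: only 40 left, fill 40.
Total = 21×15 + 20×25 + 17×25 + 13×40 = 1760.

1760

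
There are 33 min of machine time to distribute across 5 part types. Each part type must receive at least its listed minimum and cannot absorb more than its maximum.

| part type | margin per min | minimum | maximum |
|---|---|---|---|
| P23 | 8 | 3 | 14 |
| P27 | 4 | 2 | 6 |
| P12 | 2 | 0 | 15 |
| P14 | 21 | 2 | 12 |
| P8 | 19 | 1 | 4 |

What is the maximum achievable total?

452

Meeting every minimum uses 3+2+0+2+1 = 8 min, leaving 25.
Order the part types by margin per min: P14 21 > P8 19 > P23 8 > P27 4 > P12 2.
P14 takes 10 more to reach its cap of 12 — 15 left.
Give P8 3 more to hit its cap of 4 — 12 left.
Give P23 11 more to hit its cap of 14 — 1 left.
P27 has room for 4 more but only 1 remain, so it gets 3.
Total = 8×14 + 4×3 + 21×12 + 19×4 = 452.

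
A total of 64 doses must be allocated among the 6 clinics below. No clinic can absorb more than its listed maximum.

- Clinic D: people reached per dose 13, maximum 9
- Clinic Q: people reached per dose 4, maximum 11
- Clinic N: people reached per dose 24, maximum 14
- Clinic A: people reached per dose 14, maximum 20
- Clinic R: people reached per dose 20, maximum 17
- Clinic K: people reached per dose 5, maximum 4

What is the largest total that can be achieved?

Highest people reached per dose first: Clinic N 24 > Clinic R 20 > Clinic A 14 > Clinic D 13 > Clinic K 5 > Clinic Q 4.
Give Clinic N 14 to hit its cap of 14 → 50 left.
Clinic R: +17 to 17 (cap) → 33 left.
Give Clinic A 20 to hit its cap of 20 → 13 left.
Clinic D takes 9 to reach its cap of 9 → 4 left.
Clinic K: +4 to 4 (cap) → 0 left.
Total = 13×9 + 24×14 + 14×20 + 20×17 + 5×4 = 1093.

1093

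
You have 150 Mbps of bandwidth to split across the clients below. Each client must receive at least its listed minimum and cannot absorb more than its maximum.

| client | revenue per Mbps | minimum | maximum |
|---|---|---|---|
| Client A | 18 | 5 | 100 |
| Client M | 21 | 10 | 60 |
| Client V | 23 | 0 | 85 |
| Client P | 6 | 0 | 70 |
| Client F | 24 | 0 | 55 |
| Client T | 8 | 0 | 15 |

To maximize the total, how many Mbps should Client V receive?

80

Meeting every minimum uses 5+10+0+0+0+0 = 15 Mbps, leaving 135.
Order the clients by revenue per Mbps: Client F 24 > Client V 23 > Client M 21 > Client A 18 > Client T 8 > Client P 6.
Client F: +55 to 55 (cap) → 80 left.
Client V: +80 (room for 85) → 80. Pool exhausted.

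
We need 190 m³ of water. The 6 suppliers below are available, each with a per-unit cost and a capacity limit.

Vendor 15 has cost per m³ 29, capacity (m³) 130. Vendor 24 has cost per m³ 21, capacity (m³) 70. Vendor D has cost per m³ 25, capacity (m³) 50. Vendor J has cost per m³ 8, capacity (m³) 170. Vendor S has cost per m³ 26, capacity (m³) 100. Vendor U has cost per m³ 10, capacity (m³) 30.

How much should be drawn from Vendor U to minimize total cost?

Use suppliers in increasing cost order.
Vendor J (8): use full 170 → 20 m³ to go.
Vendor U (10): take the remaining 20 → done.
Vendor 24, Vendor D, Vendor S, Vendor 15: unused.

20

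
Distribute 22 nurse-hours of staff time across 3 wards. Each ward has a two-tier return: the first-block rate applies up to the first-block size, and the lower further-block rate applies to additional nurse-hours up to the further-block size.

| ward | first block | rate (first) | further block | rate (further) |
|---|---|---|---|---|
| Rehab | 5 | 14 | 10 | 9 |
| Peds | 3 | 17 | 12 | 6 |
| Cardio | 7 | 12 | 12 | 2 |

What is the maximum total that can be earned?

Rank every tier by rate: Peds/tier1 17 > Rehab/tier1 14 > Cardio/tier1 12 > Rehab/tier2 9 > Peds/tier2 6 > Cardio/tier2 2.
Peds tier1 at 17: fill all 3 → 19 left.
Fill Rehab tier1 block (5 at 14) → 14 left.
Fill Cardio tier1 block (7 at 12) → 7 left.
Rehab/tier2: +7 of 10 at 9; pool empty.
Total = 17×3 + 14×5 + 12×7 + 9×7 = 268.

268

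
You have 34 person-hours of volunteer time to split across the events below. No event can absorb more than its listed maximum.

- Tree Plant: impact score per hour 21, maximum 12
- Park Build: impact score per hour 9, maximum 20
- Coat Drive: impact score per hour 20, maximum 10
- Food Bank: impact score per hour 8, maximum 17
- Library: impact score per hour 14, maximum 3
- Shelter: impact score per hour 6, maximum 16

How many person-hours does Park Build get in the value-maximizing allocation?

Order the events by impact score per hour: Tree Plant 21 > Coat Drive 20 > Library 14 > Park Build 9 > Food Bank 8 > Shelter 6.
Tree Plant takes 12 to reach its cap of 12 — 22 left.
Coat Drive: +10 to 10 (cap) — 12 left.
Give Library 3 to hit its cap of 3 — 9 left.
Only 9 left; Park Build takes them to reach 9.

9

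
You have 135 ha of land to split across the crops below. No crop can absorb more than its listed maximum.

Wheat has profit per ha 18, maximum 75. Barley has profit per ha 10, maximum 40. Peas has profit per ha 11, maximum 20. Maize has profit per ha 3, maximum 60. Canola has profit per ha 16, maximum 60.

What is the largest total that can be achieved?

Order the crops by profit per ha: Wheat 18 > Canola 16 > Peas 11 > Barley 10 > Maize 3.
Give Wheat 75 to hit its cap of 75 — 60 left.
Give Canola 60 to hit its cap of 60 — 0 left.
Total = 18×75 + 16×60 = 2310.

2310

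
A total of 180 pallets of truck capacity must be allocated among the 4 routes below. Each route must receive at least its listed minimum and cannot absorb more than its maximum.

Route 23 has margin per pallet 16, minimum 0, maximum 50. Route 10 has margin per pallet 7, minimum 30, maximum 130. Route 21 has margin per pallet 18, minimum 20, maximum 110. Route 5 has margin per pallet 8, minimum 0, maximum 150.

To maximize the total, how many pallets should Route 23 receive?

40

Meeting every minimum uses 0+30+20+0 = 50 pallets, leaving 130.
Order the routes by margin per pallet: Route 21 18 > Route 23 16 > Route 5 8 > Route 10 7.
Give Route 21 90 more to hit its cap of 110 ; 40 left.
Route 23 has room for 50 more but only 40 remain, so it gets 40.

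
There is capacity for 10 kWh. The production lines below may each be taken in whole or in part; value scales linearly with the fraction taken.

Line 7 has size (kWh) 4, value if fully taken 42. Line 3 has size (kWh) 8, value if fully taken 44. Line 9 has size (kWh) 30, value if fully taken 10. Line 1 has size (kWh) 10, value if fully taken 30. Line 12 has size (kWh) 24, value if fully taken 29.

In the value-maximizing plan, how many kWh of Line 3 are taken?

Rank by value-to-size ratio: Line 7 42/4≈10.5, Line 3 44/8≈5.5, Line 1 30/10≈3, Line 12 29/24≈1.21, Line 9 10/30≈0.333.
Line 7: take in full, 4 kWh for value 42 → 6 left.
Only 6 kWh remain; take 6/8 of Line 3 for value 44×6/8 = 33.

6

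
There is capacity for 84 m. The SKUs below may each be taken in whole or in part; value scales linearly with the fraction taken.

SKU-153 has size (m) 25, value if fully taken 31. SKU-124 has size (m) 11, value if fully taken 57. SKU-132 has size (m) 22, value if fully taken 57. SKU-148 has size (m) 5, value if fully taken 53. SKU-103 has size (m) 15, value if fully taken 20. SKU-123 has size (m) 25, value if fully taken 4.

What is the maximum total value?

218.96

Rank by value-to-size ratio: SKU-148 53/5≈10.6, SKU-124 57/11≈5.18, SKU-132 57/22≈2.59, SKU-103 20/15≈1.33, SKU-153 31/25≈1.24, SKU-123 4/25≈0.16.
Take all of SKU-148 (5 m, value 53) — 79 m left.
Take all of SKU-124 (11 m, value 57) — 68 m left.
Take all of SKU-132 (22 m, value 57) — 46 m left.
SKU-103: take in full, 15 m for value 20 — 31 left.
SKU-153: take in full, 25 m for value 31 — 6 left.
Only 6 m remain; take 6/25 of SKU-123 for value 4×6/25 = 0.96.
Total value = 218.96.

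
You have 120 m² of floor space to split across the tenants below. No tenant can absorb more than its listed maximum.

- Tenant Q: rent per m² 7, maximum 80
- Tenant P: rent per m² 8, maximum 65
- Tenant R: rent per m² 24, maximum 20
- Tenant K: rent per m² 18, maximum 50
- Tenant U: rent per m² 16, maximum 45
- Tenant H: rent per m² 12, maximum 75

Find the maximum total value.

Highest rent per m² first: Tenant R 24 > Tenant K 18 > Tenant U 16 > Tenant H 12 > Tenant P 8 > Tenant Q 7.
Tenant R: +20 to 20 (cap) — 100 left.
Tenant K takes 50 to reach its cap of 50 — 50 left.
Tenant U: +45 to 45 (cap) — 5 left.
Only 5 left; Tenant H takes them to reach 5.
Total = 24×20 + 18×50 + 16×45 + 12×5 = 2160.

2160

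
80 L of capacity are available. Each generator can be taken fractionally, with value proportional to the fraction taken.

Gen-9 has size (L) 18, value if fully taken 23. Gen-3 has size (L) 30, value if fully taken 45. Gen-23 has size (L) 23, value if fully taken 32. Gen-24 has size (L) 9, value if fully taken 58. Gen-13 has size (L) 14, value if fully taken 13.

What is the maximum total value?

158

Sort by value density: Gen-24 58/9≈6.44, Gen-3 45/30≈1.5, Gen-23 32/23≈1.39, Gen-9 23/18≈1.28, Gen-13 13/14≈0.929.
Take all of Gen-24 (9 L, value 58) ; 71 L left.
Take all of Gen-3 (30 L, value 45) ; 41 L left.
All 23 L of Gen-23 fit (value 32) ; 18 remain.
Gen-9: take in full, 18 L for value 23 ; 0 left.
Total value = 158.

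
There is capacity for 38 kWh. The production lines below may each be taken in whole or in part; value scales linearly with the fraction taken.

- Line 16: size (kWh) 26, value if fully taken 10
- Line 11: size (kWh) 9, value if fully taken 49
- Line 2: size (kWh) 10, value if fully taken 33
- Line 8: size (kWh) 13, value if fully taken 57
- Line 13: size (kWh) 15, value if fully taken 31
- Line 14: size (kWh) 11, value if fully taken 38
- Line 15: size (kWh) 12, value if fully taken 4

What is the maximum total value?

Sort by value density: Line 11 49/9≈5.44, Line 8 57/13≈4.38, Line 14 38/11≈3.45, Line 2 33/10≈3.3, Line 13 31/15≈2.07, Line 16 10/26≈0.385, Line 15 4/12≈0.333.
Take all of Line 11 (9 kWh, value 49) — 29 kWh left.
Line 8: take in full, 13 kWh for value 57 — 16 left.
Line 14: take in full, 11 kWh for value 38 — 5 left.
Only 5 kWh remain; take 5/10 of Line 2 for value 33×5/10 = 16.5.
Total value = 160.5.

160.5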